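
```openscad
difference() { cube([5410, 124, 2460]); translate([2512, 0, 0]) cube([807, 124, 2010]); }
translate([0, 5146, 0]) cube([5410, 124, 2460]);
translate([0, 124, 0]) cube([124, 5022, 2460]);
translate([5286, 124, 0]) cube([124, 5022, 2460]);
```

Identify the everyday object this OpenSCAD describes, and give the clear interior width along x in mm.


A single room. The interior width is 5162 mm.

Four walls enclosing a rectangle with a door in the front wall — a room. Outside width 5410 minus two 124 mm walls gives 5162 mm.


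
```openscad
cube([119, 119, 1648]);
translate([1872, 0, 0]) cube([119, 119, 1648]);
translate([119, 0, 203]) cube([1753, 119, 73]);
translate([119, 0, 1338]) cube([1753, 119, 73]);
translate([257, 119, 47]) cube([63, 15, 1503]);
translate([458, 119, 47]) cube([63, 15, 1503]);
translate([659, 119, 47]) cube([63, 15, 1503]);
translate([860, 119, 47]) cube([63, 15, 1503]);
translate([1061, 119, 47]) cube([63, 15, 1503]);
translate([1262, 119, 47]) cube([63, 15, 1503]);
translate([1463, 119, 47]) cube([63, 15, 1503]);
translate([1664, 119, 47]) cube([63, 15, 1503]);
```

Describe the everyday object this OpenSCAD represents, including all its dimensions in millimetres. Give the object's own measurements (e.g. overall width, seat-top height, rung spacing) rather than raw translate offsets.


A fence section. Two 119×119 mm posts, 1648 mm tall, stand on the floor with a clear span of 1753 mm between their inner faces. Two horizontal rails of 119×73 mm section span the gap between the posts with their undersides at z = 203 mm and z = 1338 mm, flush with the posts' −y face. 8 pickets, each 63 mm wide, 15 mm thick and 1503 mm tall, are fixed to the +y face of the rails with their bottoms at z = 47 mm, spaced across the span with a 138 mm gap after the −x post and between neighbouring pickets, with 145 mm left before the +x post.


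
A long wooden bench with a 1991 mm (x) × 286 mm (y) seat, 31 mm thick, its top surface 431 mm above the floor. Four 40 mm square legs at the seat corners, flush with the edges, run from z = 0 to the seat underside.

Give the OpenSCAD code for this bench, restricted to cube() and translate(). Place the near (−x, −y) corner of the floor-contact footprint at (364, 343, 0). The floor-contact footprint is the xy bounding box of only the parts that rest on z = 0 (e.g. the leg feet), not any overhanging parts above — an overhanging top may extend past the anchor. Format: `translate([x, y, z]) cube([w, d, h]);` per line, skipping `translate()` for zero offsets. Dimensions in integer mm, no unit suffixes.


translate([364, 343, 400]) cube([1991, 286, 31]);
translate([364, 343, 0]) cube([40, 40, 400]);
translate([364, 589, 0]) cube([40, 40, 400]);
translate([2315, 343, 0]) cube([40, 40, 400]);
translate([2315, 589, 0]) cube([40, 40, 400]);


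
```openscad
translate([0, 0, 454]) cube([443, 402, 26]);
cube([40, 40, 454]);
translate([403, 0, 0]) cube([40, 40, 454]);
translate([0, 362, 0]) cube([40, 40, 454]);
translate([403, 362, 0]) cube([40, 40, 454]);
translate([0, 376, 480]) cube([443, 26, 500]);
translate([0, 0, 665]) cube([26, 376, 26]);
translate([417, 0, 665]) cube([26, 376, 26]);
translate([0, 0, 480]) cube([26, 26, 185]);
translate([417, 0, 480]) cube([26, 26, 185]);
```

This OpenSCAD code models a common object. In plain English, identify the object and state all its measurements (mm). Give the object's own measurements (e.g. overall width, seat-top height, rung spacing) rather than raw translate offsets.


A chair. The seat is a 443×402×26 mm slab with its top at z = 480 mm, on four 40×40 mm corner legs (flush with the seat edges, standing on z = 0). A flat backrest 26 mm thick, 500 mm tall, spans the full seat width and rises from the seat top along its +y edge, rear face flush with the rear of the seat. Two armrests of 26×26 mm section run along each side from the seat's front edge to the front of the backrest, top faces 211 mm above the seat top and outer faces flush with the seat's x-edges; a 26×26 mm post under the front of each armrest stands on the seat at the front corner.


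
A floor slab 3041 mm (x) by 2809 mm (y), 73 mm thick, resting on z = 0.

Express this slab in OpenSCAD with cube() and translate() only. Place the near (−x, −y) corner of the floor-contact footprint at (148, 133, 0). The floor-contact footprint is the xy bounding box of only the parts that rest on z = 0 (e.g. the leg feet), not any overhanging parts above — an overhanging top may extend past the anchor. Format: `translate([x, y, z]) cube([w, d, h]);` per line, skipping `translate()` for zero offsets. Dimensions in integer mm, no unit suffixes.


translate([148, 133, 0]) cube([3041, 2809, 73]);


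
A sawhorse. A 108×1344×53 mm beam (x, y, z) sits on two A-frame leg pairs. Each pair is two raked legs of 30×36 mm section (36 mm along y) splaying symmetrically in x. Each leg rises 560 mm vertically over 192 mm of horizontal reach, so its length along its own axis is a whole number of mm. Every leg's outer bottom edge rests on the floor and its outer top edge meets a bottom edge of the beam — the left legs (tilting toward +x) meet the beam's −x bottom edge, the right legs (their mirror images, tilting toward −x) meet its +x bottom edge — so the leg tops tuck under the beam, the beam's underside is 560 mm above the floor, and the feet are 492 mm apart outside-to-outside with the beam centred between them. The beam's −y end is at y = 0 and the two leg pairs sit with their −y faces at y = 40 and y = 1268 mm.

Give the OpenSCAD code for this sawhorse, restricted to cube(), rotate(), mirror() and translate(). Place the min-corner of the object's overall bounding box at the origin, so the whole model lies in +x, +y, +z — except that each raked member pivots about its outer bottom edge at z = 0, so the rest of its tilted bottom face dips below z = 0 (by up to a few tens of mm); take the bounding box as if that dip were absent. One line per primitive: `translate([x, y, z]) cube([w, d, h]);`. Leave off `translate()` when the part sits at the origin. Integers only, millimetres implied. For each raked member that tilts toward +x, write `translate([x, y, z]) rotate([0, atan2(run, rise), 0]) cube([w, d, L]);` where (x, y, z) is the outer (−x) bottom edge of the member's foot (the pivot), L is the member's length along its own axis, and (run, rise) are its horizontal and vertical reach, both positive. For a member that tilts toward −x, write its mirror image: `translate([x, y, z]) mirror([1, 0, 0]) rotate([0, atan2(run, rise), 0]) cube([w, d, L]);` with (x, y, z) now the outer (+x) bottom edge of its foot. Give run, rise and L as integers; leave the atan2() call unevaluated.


translate([192, 0, 560]) cube([108, 1344, 53]);
translate([0, 40, 0]) rotate([0, atan2(192, 560), 0]) cube([30, 36, 592]);
translate([492, 40, 0]) mirror([1, 0, 0]) rotate([0, atan2(192, 560), 0]) cube([30, 36, 592]);
translate([0, 1268, 0]) rotate([0, atan2(192, 560), 0]) cube([30, 36, 592]);
translate([492, 1268, 0]) mirror([1, 0, 0]) rotate([0, atan2(192, 560), 0]) cube([30, 36, 592]);


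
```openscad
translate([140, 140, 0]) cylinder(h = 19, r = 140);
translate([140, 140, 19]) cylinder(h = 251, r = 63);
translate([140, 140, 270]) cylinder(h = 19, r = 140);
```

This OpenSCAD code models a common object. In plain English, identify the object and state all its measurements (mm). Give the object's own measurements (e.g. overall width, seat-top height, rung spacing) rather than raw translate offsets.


A spool: two coaxial disc flanges of radius 140 mm and thickness 19 mm, joined by a core cylinder of radius 63 mm and height 251 mm. The lower flange rests on z = 0 and the three cylinders share a vertical axis.


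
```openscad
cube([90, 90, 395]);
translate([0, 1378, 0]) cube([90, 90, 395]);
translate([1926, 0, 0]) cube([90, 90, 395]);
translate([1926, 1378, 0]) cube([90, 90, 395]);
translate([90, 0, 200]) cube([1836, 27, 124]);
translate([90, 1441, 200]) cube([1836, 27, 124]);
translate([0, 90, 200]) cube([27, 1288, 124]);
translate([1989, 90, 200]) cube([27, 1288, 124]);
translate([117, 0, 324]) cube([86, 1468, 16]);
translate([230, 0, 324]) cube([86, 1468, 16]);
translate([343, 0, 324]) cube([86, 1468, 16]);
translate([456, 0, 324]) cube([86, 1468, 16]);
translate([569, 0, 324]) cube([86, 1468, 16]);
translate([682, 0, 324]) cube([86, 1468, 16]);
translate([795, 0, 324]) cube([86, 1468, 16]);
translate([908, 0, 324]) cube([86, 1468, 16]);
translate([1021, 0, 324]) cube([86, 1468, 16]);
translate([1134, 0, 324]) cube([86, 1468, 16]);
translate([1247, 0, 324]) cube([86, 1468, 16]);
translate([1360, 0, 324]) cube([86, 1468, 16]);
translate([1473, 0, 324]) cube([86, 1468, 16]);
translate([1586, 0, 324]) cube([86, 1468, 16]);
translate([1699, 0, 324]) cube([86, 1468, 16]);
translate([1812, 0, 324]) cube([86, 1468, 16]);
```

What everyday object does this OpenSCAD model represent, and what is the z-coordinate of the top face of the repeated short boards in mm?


A bed frame. The slat-top height is 340 mm.

Four posts, four rails, and a row of slats — a bed frame. Slats sit on the rails at z = 200 + 124 = 324; with slat thickness 16, the top is 340 mm.


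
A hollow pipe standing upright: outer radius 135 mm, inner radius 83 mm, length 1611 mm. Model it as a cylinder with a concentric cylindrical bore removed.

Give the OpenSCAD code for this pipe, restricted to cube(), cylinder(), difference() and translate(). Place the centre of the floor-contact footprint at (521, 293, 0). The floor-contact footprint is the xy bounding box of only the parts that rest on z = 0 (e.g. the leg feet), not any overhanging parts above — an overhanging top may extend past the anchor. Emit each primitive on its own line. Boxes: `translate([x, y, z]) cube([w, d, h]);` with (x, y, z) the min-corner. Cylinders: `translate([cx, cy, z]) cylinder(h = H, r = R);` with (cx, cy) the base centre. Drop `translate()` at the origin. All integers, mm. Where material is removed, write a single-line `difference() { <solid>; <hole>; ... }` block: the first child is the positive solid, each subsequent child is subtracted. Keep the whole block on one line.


difference() { translate([521, 293, 0]) cylinder(h = 1611, r = 135); translate([521, 293, 0]) cylinder(h = 1611, r = 83); }


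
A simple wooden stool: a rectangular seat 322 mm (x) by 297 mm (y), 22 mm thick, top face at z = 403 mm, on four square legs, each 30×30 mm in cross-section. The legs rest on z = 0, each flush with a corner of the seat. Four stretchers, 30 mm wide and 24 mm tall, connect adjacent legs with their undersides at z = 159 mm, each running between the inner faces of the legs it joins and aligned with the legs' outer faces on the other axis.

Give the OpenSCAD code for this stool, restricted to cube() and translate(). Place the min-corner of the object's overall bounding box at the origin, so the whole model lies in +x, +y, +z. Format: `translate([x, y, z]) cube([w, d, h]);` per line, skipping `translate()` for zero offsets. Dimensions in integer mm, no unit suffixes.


translate([0, 0, 381]) cube([322, 297, 22]);
cube([30, 30, 381]);
translate([292, 0, 0]) cube([30, 30, 381]);
translate([0, 267, 0]) cube([30, 30, 381]);
translate([292, 267, 0]) cube([30, 30, 381]);
translate([30, 0, 159]) cube([262, 30, 24]);
translate([30, 267, 159]) cube([262, 30, 24]);
translate([0, 30, 159]) cube([30, 237, 24]);
translate([292, 30, 159]) cube([30, 237, 24]);


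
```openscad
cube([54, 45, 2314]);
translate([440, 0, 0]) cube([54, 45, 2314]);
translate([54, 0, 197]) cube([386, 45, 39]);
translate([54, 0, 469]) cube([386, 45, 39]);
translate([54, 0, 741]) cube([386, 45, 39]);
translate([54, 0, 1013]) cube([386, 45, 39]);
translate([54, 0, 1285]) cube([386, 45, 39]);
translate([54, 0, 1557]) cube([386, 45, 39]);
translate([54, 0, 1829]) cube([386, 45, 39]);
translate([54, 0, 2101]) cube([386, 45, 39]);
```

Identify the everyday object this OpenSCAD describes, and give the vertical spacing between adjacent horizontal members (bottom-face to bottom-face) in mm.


A ladder. The rung spacing is 272 mm.

Two tall 54×45 posts with 8 short bars between them — a ladder. Adjacent rungs sit at z = 197 and z = 469, so the spacing is 469 − 197 = 272 mm.


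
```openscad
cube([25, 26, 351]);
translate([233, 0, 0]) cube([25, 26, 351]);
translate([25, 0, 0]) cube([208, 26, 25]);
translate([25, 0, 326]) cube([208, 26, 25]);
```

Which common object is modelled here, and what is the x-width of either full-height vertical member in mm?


A picture frame. The border width is 25 mm.

Four thin pieces enclosing a rectangular opening — a picture frame. The two full-height stiles are 351 mm tall; the top rail sits at z = 326 and is 25 mm tall, so the border above the opening is 351 − 326 = 25 mm, matching the stile x-width.


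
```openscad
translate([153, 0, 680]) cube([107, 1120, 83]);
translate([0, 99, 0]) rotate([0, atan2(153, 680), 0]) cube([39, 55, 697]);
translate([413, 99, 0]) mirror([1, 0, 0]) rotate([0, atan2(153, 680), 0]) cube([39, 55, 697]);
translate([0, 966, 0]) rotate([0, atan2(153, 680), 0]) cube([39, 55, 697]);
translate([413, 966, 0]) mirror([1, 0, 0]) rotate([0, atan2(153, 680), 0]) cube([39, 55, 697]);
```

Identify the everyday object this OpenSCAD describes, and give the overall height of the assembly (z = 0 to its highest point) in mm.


A sawhorse. The overall height is 763 mm.

A beam across two mirrored pairs of raked legs — a sawhorse. The beam's underside is at z = 680 (matching the legs' vertical rise in atan2(153, 680)) and the beam is 83 mm tall, so its top is at 680 + 83 = 763 mm. The raked legs top out at the beam's underside, so that is the highest point.


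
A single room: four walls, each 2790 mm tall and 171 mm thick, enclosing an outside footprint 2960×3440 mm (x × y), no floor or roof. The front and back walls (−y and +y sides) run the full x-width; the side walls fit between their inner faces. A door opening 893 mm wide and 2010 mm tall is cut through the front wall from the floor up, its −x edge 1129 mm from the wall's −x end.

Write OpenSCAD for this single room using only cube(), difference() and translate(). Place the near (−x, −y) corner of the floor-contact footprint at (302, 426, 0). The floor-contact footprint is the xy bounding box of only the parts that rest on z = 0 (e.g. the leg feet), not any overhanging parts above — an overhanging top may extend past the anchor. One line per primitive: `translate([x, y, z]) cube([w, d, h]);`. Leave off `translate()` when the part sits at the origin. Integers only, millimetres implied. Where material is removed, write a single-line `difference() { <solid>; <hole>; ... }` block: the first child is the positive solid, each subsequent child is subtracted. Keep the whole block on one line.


difference() { translate([302, 426, 0]) cube([2960, 171, 2790]); translate([1431, 426, 0]) cube([893, 171, 2010]); }
translate([302, 3695, 0]) cube([2960, 171, 2790]);
translate([302, 597, 0]) cube([171, 3098, 2790]);
translate([3091, 597, 0]) cube([171, 3098, 2790]);


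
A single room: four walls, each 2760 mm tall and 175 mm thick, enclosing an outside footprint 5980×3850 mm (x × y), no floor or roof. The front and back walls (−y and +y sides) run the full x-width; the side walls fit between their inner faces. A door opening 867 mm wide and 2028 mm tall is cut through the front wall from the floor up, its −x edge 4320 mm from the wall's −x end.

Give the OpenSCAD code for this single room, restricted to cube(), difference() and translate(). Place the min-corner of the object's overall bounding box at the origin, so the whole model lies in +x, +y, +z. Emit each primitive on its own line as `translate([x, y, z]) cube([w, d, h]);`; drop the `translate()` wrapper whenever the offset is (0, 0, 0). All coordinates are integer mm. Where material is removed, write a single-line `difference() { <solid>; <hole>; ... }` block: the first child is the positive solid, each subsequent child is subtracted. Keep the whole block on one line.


difference() { cube([5980, 175, 2760]); translate([4320, 0, 0]) cube([867, 175, 2028]); }
translate([0, 3675, 0]) cube([5980, 175, 2760]);
translate([0, 175, 0]) cube([175, 3500, 2760]);
translate([5805, 175, 0]) cube([175, 3500, 2760]);


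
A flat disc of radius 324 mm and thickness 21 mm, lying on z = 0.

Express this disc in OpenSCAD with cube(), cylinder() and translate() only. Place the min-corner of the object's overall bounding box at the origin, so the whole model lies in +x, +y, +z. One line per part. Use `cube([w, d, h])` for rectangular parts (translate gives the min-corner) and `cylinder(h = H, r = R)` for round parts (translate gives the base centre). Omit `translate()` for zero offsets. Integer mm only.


translate([324, 324, 0]) cylinder(h = 21, r = 324);


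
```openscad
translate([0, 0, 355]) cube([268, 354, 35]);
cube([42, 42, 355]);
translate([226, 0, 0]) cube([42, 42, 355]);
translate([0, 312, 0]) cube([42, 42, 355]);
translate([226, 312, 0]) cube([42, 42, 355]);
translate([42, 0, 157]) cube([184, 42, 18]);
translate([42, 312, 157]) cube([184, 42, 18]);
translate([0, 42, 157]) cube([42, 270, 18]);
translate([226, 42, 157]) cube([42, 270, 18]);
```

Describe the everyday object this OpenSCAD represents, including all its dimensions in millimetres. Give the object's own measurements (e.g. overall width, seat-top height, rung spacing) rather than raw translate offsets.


A simple wooden stool: a rectangular seat 268 mm (x) by 354 mm (y), 35 mm thick, top face at z = 390 mm, on four square legs, each 42×42 mm in cross-section. The legs rest on z = 0, each flush with a corner of the seat. Four stretchers, 42 mm wide and 18 mm tall, connect adjacent legs with their undersides at z = 157 mm, each running between the inner faces of the legs it joins and aligned with the legs' outer faces on the other axis.


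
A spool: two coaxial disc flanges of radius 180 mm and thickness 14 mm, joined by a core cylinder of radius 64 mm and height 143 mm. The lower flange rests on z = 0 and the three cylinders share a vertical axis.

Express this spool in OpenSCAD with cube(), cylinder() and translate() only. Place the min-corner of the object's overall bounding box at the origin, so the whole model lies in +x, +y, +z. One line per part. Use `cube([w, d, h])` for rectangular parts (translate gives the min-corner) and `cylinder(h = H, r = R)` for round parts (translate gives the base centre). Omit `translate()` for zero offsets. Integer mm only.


translate([180, 180, 0]) cylinder(h = 14, r = 180);
translate([180, 180, 14]) cylinder(h = 143, r = 64);
translate([180, 180, 157]) cylinder(h = 14, r = 180);


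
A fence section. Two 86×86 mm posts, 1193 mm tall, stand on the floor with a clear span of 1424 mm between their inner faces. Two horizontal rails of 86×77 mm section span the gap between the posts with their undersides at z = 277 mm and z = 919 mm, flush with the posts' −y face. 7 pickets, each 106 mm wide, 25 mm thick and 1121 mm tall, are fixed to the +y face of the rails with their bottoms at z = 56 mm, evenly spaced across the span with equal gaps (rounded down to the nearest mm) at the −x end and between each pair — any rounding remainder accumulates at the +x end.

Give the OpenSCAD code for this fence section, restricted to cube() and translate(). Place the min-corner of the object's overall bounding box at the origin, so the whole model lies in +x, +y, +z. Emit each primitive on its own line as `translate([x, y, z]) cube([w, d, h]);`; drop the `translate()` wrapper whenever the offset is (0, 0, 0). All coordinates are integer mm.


cube([86, 86, 1193]);
translate([1510, 0, 0]) cube([86, 86, 1193]);
translate([86, 0, 277]) cube([1424, 86, 77]);
translate([86, 0, 919]) cube([1424, 86, 77]);
translate([171, 86, 56]) cube([106, 25, 1121]);
translate([362, 86, 56]) cube([106, 25, 1121]);
translate([553, 86, 56]) cube([106, 25, 1121]);
translate([744, 86, 56]) cube([106, 25, 1121]);
translate([935, 86, 56]) cube([106, 25, 1121]);
translate([1126, 86, 56]) cube([106, 25, 1121]);
translate([1317, 86, 56]) cube([106, 25, 1121]);


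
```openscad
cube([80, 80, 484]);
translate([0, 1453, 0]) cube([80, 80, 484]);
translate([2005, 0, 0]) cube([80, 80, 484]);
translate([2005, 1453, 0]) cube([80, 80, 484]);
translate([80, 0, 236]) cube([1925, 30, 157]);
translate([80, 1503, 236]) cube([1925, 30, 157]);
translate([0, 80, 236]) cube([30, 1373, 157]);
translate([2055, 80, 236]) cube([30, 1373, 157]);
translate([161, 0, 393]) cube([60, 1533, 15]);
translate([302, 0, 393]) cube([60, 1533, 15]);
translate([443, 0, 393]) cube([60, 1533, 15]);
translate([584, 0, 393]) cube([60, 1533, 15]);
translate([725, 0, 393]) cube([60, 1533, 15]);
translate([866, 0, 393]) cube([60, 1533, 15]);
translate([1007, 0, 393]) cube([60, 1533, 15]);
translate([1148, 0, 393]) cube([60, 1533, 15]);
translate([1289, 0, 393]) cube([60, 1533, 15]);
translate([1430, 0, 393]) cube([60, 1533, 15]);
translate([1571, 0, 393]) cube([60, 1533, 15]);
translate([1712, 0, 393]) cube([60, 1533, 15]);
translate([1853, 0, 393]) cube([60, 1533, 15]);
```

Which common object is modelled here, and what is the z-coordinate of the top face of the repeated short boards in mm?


A bed frame. The slat-top height is 408 mm.

Four posts, four rails, and a row of slats — a bed frame. Slats sit on the rails at z = 236 + 157 = 393; with slat thickness 15, the top is 408 mm.


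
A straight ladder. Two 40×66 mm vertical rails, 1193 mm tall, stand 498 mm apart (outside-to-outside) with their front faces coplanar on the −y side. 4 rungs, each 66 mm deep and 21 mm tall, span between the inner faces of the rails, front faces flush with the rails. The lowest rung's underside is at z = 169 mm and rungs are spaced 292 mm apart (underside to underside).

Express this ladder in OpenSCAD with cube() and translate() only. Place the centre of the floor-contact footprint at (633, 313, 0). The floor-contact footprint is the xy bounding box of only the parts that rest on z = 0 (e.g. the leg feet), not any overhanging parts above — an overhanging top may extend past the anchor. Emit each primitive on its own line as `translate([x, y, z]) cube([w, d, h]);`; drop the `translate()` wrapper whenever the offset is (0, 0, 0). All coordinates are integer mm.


translate([384, 280, 0]) cube([40, 66, 1193]);
translate([842, 280, 0]) cube([40, 66, 1193]);
translate([424, 280, 169]) cube([418, 66, 21]);
translate([424, 280, 461]) cube([418, 66, 21]);
translate([424, 280, 753]) cube([418, 66, 21]);
translate([424, 280, 1045]) cube([418, 66, 21]);


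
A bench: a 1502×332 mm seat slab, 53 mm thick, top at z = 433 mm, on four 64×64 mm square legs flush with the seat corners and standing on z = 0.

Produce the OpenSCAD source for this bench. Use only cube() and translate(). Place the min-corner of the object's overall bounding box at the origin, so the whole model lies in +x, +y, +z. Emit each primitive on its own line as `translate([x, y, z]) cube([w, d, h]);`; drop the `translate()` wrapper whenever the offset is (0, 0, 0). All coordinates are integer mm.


translate([0, 0, 380]) cube([1502, 332, 53]);
cube([64, 64, 380]);
translate([0, 268, 0]) cube([64, 64, 380]);
translate([1438, 0, 0]) cube([64, 64, 380]);
translate([1438, 268, 0]) cube([64, 64, 380]);


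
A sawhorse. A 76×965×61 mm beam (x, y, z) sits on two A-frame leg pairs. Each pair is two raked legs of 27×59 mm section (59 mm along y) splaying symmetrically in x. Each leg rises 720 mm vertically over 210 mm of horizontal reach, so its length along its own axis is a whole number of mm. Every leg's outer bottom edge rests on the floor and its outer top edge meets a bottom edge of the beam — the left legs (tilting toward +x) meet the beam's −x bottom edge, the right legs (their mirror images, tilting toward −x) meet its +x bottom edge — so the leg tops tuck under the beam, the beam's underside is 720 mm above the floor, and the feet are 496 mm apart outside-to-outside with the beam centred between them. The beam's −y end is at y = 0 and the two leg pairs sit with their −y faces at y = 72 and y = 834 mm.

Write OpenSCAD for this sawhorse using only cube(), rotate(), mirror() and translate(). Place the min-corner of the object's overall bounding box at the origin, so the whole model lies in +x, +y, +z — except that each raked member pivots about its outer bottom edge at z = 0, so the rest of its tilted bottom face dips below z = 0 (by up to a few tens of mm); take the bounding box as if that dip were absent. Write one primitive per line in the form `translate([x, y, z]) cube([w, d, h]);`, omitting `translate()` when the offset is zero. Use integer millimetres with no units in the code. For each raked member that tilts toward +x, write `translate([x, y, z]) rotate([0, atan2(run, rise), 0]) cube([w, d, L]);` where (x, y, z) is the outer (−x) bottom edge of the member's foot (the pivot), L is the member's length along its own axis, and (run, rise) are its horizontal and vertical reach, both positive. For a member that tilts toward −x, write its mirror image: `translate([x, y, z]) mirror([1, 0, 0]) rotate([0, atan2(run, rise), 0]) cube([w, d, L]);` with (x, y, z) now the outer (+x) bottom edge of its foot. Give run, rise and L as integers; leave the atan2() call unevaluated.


translate([210, 0, 720]) cube([76, 965, 61]);
translate([0, 72, 0]) rotate([0, atan2(210, 720), 0]) cube([27, 59, 750]);
translate([496, 72, 0]) mirror([1, 0, 0]) rotate([0, atan2(210, 720), 0]) cube([27, 59, 750]);
translate([0, 834, 0]) rotate([0, atan2(210, 720), 0]) cube([27, 59, 750]);
translate([496, 834, 0]) mirror([1, 0, 0]) rotate([0, atan2(210, 720), 0]) cube([27, 59, 750]);


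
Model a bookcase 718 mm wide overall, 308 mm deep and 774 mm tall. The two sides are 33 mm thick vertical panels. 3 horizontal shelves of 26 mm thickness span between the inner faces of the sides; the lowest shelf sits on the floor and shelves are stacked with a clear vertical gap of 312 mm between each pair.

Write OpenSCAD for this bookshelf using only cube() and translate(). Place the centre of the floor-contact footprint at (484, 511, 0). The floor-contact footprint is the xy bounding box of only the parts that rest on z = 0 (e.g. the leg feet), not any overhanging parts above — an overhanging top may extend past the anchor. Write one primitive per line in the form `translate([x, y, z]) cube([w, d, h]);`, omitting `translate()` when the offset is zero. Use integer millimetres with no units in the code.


translate([125, 357, 0]) cube([33, 308, 774]);
translate([810, 357, 0]) cube([33, 308, 774]);
translate([158, 357, 0]) cube([652, 308, 26]);
translate([158, 357, 338]) cube([652, 308, 26]);
translate([158, 357, 676]) cube([652, 308, 26]);


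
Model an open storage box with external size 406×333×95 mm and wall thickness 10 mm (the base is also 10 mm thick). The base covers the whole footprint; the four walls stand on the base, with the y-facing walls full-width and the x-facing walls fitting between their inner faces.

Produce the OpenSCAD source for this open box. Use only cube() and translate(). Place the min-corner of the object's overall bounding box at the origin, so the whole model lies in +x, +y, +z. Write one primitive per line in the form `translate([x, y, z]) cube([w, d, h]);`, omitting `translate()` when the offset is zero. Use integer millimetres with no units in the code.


cube([406, 333, 10]);
translate([0, 0, 10]) cube([406, 10, 85]);
translate([0, 323, 10]) cube([406, 10, 85]);
translate([0, 10, 10]) cube([10, 313, 85]);
translate([396, 10, 10]) cube([10, 313, 85]);


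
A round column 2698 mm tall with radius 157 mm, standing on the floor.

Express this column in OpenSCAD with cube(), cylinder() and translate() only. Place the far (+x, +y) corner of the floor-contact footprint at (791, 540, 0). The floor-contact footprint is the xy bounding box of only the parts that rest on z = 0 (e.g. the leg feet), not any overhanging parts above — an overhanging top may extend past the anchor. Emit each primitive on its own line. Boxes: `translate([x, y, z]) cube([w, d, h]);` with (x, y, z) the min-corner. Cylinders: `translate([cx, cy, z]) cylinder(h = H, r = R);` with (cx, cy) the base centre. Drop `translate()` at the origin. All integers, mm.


translate([634, 383, 0]) cylinder(h = 2698, r = 157);


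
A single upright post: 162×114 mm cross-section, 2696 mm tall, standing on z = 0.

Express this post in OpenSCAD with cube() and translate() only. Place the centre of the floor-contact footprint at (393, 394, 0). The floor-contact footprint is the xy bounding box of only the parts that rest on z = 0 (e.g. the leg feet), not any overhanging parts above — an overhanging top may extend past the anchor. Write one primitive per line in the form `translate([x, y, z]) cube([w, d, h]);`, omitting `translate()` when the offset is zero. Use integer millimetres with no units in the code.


translate([312, 337, 0]) cube([162, 114, 2696]);


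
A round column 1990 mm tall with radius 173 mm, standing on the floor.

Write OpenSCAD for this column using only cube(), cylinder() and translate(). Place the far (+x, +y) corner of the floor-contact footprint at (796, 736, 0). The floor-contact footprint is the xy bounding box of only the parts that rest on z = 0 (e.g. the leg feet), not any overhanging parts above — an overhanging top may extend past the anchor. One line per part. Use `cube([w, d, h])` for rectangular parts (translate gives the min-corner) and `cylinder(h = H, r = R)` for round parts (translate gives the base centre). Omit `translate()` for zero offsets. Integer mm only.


translate([623, 563, 0]) cylinder(h = 1990, r = 173);


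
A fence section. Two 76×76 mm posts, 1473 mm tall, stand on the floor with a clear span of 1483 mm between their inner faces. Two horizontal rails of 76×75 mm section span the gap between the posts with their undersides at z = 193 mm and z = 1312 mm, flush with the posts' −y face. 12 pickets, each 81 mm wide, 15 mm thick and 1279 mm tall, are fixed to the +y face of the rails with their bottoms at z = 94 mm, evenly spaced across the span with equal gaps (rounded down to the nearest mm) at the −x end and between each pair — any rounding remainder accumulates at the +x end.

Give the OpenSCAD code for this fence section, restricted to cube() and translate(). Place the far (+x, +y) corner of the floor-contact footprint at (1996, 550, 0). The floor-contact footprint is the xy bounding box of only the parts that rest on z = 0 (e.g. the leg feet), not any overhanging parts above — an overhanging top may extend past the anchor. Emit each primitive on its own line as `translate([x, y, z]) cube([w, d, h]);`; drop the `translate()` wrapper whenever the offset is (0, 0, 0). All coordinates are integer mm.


translate([361, 474, 0]) cube([76, 76, 1473]);
translate([1920, 474, 0]) cube([76, 76, 1473]);
translate([437, 474, 193]) cube([1483, 76, 75]);
translate([437, 474, 1312]) cube([1483, 76, 75]);
translate([476, 550, 94]) cube([81, 15, 1279]);
translate([596, 550, 94]) cube([81, 15, 1279]);
translate([716, 550, 94]) cube([81, 15, 1279]);
translate([836, 550, 94]) cube([81, 15, 1279]);
translate([956, 550, 94]) cube([81, 15, 1279]);
translate([1076, 550, 94]) cube([81, 15, 1279]);
translate([1196, 550, 94]) cube([81, 15, 1279]);
translate([1316, 550, 94]) cube([81, 15, 1279]);
translate([1436, 550, 94]) cube([81, 15, 1279]);
translate([1556, 550, 94]) cube([81, 15, 1279]);
translate([1676, 550, 94]) cube([81, 15, 1279]);
translate([1796, 550, 94]) cube([81, 15, 1279]);


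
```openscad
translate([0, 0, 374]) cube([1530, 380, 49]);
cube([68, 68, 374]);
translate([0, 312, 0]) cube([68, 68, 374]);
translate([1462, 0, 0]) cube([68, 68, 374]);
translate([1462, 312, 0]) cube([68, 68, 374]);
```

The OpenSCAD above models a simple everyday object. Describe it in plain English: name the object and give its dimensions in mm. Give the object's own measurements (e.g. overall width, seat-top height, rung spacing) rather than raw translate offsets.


A bench: a 1530×380 mm seat slab, 49 mm thick, top at z = 423 mm, on four 68×68 mm square legs flush with the seat corners and standing on z = 0.


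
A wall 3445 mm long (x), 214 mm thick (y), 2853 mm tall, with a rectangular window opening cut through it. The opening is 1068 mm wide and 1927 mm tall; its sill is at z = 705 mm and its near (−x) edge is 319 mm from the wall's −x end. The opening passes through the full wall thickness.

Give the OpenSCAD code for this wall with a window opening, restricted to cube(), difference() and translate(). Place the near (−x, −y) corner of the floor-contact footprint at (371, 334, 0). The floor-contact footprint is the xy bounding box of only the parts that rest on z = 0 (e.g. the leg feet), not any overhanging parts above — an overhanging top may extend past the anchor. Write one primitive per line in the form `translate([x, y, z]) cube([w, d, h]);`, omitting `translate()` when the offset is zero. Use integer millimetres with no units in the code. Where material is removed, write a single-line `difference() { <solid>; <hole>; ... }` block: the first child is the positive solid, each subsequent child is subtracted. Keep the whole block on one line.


difference() { translate([371, 334, 0]) cube([3445, 214, 2853]); translate([690, 334, 705]) cube([1068, 214, 1927]); }


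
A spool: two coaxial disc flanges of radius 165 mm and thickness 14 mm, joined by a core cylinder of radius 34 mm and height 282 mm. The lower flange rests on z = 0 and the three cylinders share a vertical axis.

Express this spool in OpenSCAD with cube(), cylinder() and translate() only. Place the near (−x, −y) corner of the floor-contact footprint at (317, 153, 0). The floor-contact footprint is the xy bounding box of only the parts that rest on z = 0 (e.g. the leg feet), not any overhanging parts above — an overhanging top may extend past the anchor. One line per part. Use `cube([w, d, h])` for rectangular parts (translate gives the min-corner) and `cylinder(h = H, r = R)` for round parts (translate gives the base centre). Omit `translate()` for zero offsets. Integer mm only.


translate([482, 318, 0]) cylinder(h = 14, r = 165);
translate([482, 318, 14]) cylinder(h = 282, r = 34);
translate([482, 318, 296]) cylinder(h = 14, r = 165);


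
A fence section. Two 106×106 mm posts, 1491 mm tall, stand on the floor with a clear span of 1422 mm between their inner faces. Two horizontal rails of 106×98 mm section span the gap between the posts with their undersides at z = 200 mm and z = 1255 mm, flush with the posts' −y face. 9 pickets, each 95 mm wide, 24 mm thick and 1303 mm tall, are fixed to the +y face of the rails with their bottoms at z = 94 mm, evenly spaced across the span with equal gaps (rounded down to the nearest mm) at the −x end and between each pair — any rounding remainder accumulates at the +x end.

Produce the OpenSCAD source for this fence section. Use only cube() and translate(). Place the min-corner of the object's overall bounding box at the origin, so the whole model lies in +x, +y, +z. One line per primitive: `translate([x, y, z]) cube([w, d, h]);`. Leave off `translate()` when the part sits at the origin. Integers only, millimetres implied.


cube([106, 106, 1491]);
translate([1528, 0, 0]) cube([106, 106, 1491]);
translate([106, 0, 200]) cube([1422, 106, 98]);
translate([106, 0, 1255]) cube([1422, 106, 98]);
translate([162, 106, 94]) cube([95, 24, 1303]);
translate([313, 106, 94]) cube([95, 24, 1303]);
translate([464, 106, 94]) cube([95, 24, 1303]);
translate([615, 106, 94]) cube([95, 24, 1303]);
translate([766, 106, 94]) cube([95, 24, 1303]);
translate([917, 106, 94]) cube([95, 24, 1303]);
translate([1068, 106, 94]) cube([95, 24, 1303]);
translate([1219, 106, 94]) cube([95, 24, 1303]);
translate([1370, 106, 94]) cube([95, 24, 1303]);


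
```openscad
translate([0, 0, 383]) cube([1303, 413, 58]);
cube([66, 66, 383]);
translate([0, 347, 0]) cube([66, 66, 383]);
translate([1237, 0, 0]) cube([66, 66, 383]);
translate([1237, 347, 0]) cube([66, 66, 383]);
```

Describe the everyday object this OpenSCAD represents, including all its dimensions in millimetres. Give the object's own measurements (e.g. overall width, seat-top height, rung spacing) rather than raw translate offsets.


A bench: a 1303×413 mm seat slab, 58 mm thick, top at z = 441 mm, on four 66×66 mm square legs flush with the seat corners and standing on z = 0.


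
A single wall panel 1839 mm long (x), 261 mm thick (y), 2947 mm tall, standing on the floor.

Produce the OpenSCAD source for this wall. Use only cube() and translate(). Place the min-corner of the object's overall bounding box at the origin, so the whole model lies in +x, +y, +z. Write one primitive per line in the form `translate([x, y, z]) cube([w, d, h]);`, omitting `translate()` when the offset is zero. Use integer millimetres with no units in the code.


cube([1839, 261, 2947]);


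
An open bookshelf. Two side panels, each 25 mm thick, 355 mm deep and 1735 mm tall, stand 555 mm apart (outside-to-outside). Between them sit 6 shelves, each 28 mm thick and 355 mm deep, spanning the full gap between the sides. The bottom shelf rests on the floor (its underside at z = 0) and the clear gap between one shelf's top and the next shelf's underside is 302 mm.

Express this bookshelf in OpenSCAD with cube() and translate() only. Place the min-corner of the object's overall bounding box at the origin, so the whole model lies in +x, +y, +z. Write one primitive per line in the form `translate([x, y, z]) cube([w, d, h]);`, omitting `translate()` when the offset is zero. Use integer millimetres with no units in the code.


cube([25, 355, 1735]);
translate([530, 0, 0]) cube([25, 355, 1735]);
translate([25, 0, 0]) cube([505, 355, 28]);
translate([25, 0, 330]) cube([505, 355, 28]);
translate([25, 0, 660]) cube([505, 355, 28]);
translate([25, 0, 990]) cube([505, 355, 28]);
translate([25, 0, 1320]) cube([505, 355, 28]);
translate([25, 0, 1650]) cube([505, 355, 28]);


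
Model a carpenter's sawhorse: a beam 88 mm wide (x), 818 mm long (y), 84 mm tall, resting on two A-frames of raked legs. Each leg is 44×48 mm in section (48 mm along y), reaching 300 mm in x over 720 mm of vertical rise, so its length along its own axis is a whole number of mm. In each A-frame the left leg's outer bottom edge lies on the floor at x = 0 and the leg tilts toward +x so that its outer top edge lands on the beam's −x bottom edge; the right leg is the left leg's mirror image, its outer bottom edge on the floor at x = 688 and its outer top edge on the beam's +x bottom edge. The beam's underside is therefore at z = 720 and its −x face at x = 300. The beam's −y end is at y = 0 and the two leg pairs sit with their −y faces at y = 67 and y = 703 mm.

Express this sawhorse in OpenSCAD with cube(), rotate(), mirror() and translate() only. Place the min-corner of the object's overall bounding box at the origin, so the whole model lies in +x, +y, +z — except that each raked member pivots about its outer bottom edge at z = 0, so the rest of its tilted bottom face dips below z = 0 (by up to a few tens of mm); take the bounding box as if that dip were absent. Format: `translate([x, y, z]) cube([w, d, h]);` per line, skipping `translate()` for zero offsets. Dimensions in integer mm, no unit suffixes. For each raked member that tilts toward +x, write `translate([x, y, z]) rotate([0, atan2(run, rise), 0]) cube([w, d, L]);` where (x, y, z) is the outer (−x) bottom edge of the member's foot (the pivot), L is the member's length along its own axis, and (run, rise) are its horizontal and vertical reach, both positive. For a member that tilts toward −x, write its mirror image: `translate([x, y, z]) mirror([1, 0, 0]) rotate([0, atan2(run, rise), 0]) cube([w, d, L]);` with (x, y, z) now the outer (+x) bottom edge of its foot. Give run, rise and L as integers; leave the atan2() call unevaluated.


// leg length = √(300² + 720²) = 780
// right-leg outer foot x = 2·300 + 88 = 688
// beam min-corner = (300, 0, 720)
translate([300, 0, 720]) cube([88, 818, 84]);
translate([0, 67, 0]) rotate([0, atan2(300, 720), 0]) cube([44, 48, 780]);
translate([688, 67, 0]) mirror([1, 0, 0]) rotate([0, atan2(300, 720), 0]) cube([44, 48, 780]);
translate([0, 703, 0]) rotate([0, atan2(300, 720), 0]) cube([44, 48, 780]);
translate([688, 703, 0]) mirror([1, 0, 0]) rotate([0, atan2(300, 720), 0]) cube([44, 48, 780]);
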